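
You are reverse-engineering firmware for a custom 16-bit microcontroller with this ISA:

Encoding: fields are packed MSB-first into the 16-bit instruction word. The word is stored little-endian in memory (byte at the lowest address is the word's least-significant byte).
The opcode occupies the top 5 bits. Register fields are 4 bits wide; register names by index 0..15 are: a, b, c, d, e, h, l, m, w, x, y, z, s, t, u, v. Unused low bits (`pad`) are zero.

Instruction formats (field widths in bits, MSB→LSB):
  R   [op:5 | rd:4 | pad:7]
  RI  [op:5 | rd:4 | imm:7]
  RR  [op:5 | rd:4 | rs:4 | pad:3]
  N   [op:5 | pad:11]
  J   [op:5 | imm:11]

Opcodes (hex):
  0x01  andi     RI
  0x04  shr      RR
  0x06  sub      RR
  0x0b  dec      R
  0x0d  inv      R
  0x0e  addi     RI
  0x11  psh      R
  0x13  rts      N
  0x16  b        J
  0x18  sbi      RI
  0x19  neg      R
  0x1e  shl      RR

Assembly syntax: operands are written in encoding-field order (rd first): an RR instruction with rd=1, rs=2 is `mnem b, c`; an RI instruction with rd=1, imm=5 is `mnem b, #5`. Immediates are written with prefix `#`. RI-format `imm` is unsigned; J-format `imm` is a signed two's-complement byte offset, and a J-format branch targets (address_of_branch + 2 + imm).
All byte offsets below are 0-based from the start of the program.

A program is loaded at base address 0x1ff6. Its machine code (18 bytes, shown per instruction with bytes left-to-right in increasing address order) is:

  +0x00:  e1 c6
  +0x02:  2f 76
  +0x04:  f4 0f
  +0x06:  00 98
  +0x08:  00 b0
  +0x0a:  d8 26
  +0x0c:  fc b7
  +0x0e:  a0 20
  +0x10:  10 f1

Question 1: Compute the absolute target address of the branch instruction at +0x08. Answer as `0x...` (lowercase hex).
@+08  little-endian(00 b0) = 0xb000
  opcode bits[15:11]=0x16: b/J
  imm: (w>>0)&0x7ff=0x0 → #0
  target = base 0x1ff6 + off 0x08 + 2 + imm 0 = 0x2000

0x2000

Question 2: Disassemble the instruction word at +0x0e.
off 0x0e: read a0 20 as little → 0x20a0
  opcode bits[15:11]=0x4: shr/RR
  rd: (w>>7)&0xf=0x1 → b
  rs: (w>>3)&0xf=0x4 → e

shr b, e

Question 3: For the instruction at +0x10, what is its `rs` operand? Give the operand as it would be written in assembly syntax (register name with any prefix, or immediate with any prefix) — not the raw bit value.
+0x10: 10 f1 ⇒ word 0xf110 (little)
  op=0xf110>>11=0x1e ⇒ shl (RR)
  [10:7] rd=2 = c
  [6:3] rs=2 = c

c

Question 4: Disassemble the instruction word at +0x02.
addi s, #47

off 0x02: read 2f 76 as little → 0x762f
  op=0x762f>>11=0xe ⇒ addi (RI)
  rd: (w>>7)&0xf=0xc → s
  imm: (w>>0)&0x7f=0x2f → #47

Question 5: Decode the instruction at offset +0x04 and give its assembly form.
+0x04: f4 0f ⇒ word 0x0ff4 (little)
  op=0x0ff4>>11=0x1 ⇒ andi (RI)
  rd: (w>>7)&0xf=0xf → v
  imm: (w>>0)&0x7f=0x74 → #116

andi v, #116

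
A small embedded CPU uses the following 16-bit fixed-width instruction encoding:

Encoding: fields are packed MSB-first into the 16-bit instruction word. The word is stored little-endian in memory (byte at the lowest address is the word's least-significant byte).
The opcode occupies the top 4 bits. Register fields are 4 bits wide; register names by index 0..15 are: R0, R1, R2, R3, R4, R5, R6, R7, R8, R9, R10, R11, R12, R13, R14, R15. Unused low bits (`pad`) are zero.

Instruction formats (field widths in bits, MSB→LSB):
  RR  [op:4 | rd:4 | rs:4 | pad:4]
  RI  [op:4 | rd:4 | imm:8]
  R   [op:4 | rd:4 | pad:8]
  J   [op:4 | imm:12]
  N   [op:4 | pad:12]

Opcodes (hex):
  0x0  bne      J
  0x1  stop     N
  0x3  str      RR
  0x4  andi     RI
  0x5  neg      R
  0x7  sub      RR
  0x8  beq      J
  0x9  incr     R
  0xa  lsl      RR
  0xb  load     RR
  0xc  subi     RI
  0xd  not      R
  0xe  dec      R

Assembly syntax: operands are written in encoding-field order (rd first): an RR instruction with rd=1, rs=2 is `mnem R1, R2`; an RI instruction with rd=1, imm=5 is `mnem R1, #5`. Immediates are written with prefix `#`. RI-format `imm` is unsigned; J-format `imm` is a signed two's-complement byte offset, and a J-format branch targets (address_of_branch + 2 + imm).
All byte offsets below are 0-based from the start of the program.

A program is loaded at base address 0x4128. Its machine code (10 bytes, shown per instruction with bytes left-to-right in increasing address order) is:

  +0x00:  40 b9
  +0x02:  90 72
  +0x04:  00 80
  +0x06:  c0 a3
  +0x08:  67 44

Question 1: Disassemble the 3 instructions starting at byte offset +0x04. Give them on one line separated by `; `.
+0x04: 00 80 ⇒ word 0x8000 (little)
  top 4b → 0x8 → beq [J]
  imm@[11:0]=0x0 ⇒ #0
+0x06: c0 a3 ⇒ word 0xa3c0 (little)
  top 4b → 0xa → lsl [RR]
  rd@[11:8]=0x3 ⇒ R3
  rs@[7:4]=0xc ⇒ R12
+0x08: 67 44 ⇒ word 0x4467 (little)
  top 4b → 0x4 → andi [RI]
  rd@[11:8]=0x4 ⇒ R4
  imm@[7:0]=0x67 ⇒ #103

beq #0; lsl R3, R12; andi R4, #103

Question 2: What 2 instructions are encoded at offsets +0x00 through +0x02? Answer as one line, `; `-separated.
load R9, R4; sub R2, R9

[00] 40 b9 → 0xb940
  op=0xb940>>12=0xb ⇒ load (RR)
  rd: (w>>8)&0xf=0x9 → R9
  rs: (w>>4)&0xf=0x4 → R4
[02] 90 72 → 0x7290
  op=0x7290>>12=0x7 ⇒ sub (RR)
  rd: (w>>8)&0xf=0x2 → R2
  rs: (w>>4)&0xf=0x9 → R9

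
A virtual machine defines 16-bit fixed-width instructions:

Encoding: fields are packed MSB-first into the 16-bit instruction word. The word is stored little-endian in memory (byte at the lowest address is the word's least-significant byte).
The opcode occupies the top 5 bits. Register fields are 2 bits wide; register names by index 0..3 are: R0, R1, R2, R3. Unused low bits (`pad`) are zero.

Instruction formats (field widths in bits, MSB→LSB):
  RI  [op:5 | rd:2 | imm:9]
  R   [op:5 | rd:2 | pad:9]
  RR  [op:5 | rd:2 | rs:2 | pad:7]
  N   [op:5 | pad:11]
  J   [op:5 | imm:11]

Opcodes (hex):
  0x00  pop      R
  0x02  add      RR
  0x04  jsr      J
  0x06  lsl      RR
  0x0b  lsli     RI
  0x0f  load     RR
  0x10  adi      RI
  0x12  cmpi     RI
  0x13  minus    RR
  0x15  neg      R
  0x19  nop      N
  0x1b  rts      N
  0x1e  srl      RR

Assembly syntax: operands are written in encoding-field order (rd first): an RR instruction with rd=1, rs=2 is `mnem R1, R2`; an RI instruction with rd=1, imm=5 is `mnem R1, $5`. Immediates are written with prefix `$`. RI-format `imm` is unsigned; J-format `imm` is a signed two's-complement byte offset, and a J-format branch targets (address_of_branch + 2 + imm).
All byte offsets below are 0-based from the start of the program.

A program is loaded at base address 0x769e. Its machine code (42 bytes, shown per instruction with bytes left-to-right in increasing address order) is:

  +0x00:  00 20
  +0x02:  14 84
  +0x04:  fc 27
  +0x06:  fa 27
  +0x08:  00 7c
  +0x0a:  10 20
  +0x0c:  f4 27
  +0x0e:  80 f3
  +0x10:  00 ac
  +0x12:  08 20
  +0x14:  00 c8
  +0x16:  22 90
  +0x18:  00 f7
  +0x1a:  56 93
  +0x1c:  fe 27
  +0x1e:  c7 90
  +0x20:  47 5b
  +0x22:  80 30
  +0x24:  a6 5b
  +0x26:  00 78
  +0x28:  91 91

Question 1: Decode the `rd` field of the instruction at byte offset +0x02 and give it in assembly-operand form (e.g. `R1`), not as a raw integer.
R2

off 0x02: read 14 84 as little → 0x8414
  top 5b → 0x10 → adi [RI]
  rd: (w>>9)&0x3=0x2 → R2
  imm: (w>>0)&0x1ff=0x14 → $20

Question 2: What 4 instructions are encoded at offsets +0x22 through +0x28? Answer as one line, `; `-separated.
+0x22: 80 30 ⇒ word 0x3080 (little)
  opcode bits[15:11]=0x6: lsl/RR
  rd@[10:9]=0x0 ⇒ R0
  rs@[8:7]=0x1 ⇒ R1
+0x24: a6 5b ⇒ word 0x5ba6 (little)
  opcode bits[15:11]=0xb: lsli/RI
  rd@[10:9]=0x1 ⇒ R1
  imm@[8:0]=0x1a6 ⇒ $422
+0x26: 00 78 ⇒ word 0x7800 (little)
  opcode bits[15:11]=0xf: load/RR
  rd@[10:9]=0x0 ⇒ R0
  rs@[8:7]=0x0 ⇒ R0
+0x28: 91 91 ⇒ word 0x9191 (little)
  opcode bits[15:11]=0x12: cmpi/RI
  rd@[10:9]=0x0 ⇒ R0
  imm@[8:0]=0x191 ⇒ $401

lsl R0, R1; lsli R1, $422; load R0, R0; cmpi R0, $401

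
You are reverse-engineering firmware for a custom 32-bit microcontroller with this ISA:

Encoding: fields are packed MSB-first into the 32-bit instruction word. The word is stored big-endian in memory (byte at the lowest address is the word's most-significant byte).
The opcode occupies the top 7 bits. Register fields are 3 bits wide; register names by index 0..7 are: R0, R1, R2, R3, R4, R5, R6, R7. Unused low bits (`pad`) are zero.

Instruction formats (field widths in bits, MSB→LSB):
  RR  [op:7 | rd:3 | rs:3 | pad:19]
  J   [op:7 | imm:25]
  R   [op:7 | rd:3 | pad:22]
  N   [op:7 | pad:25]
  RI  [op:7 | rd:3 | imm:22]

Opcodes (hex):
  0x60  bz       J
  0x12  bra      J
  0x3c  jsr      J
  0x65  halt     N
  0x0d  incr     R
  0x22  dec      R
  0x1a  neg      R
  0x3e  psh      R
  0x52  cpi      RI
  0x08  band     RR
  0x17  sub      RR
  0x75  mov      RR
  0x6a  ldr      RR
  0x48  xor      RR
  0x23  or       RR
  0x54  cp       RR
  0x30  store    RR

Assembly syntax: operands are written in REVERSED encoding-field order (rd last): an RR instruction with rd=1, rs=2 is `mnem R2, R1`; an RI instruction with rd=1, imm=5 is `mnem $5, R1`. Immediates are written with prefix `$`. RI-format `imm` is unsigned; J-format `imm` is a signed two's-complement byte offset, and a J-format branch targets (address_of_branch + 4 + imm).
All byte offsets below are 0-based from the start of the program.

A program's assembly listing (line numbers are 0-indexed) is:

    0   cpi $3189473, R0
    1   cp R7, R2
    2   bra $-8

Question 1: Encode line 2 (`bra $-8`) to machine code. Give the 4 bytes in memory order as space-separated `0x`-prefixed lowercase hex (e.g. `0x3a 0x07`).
0x25 0xff 0xff 0xf8

L2: bra op=0x12:7|imm=-8:25 ⇒ 0x25fffff8 ⇒ big 25 ff ff f8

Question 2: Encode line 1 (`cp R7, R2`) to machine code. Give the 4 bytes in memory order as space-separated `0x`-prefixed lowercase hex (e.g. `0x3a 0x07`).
0xa8 0xb8 0x00 0x00

L1: cp op=0x54:7|rd=2:3|rs=7:3|pad=0:19 ⇒ 0xa8b80000 ⇒ big a8 b8 00 00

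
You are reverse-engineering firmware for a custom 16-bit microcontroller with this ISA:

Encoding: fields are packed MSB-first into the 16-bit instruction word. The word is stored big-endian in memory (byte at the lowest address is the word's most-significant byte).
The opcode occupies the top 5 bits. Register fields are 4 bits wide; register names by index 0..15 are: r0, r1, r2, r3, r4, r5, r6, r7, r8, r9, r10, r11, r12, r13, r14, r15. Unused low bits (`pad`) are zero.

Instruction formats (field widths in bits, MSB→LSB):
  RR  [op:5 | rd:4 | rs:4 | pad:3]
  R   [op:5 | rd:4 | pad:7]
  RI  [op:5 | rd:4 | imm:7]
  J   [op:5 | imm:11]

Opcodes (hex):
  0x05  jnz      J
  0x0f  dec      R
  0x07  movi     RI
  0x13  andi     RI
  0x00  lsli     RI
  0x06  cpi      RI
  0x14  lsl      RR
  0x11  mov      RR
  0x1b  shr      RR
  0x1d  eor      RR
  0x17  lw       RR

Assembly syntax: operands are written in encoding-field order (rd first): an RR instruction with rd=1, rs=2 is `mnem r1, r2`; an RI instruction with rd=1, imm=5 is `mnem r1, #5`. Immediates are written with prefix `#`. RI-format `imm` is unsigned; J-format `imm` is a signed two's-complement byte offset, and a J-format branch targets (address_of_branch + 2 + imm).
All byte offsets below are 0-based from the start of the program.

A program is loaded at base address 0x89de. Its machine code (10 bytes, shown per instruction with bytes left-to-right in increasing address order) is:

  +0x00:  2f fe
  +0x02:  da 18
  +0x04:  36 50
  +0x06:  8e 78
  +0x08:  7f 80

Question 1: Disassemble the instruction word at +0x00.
[00] 2f fe → 0x2ffe
  opcode bits[15:11]=0x5: jnz/J
  [10:0] imm=2046 (s11→-2) = #-2

jnz #-2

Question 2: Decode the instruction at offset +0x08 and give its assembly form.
+0x08: 7f 80 ⇒ word 0x7f80 (big)
  top 5b → 0xf → dec [R]
  [10:7] rd=15 = r15

dec r15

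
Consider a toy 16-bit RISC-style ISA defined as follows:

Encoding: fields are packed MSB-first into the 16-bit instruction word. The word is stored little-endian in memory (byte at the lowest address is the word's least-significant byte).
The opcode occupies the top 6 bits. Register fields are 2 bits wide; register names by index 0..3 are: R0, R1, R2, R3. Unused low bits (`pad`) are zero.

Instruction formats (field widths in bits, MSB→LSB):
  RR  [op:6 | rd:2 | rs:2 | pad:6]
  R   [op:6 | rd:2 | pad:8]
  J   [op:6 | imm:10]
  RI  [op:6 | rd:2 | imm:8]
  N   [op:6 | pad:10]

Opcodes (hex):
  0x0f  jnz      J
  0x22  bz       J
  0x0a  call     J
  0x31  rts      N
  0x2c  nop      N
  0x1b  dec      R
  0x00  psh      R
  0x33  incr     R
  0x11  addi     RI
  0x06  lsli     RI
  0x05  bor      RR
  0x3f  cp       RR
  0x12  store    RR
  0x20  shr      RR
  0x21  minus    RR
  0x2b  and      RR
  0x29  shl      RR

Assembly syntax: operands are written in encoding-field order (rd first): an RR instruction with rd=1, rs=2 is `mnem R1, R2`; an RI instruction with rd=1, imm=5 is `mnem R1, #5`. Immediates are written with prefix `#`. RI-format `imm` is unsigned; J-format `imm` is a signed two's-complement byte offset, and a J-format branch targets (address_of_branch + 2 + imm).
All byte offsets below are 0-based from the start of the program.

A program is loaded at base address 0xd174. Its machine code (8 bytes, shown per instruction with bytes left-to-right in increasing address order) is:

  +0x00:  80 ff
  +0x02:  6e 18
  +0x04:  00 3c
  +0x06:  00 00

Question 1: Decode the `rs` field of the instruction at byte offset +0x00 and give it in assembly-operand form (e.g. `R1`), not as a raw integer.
R2

@+00  little-endian(80 ff) = 0xff80
  opcode bits[15:10]=0x3f: cp/RR
  rd: (w>>8)&0x3=0x3 → R3
  rs: (w>>6)&0x3=0x2 → R2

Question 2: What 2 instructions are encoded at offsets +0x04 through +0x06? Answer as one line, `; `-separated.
+0x04: 00 3c ⇒ word 0x3c00 (little)
  opcode bits[15:10]=0xf: jnz/J
  imm: (w>>0)&0x3ff=0x0 → #0
+0x06: 00 00 ⇒ word 0x0000 (little)
  opcode bits[15:10]=0x0: psh/R
  rd: (w>>8)&0x3=0x0 → R0

jnz #0; psh R0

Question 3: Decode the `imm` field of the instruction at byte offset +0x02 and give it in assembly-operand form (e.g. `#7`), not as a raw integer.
#110

[02] 6e 18 → 0x186e
  top 6b → 0x6 → lsli [RI]
  rd@[9:8]=0x0 ⇒ R0
  imm@[7:0]=0x6e ⇒ #110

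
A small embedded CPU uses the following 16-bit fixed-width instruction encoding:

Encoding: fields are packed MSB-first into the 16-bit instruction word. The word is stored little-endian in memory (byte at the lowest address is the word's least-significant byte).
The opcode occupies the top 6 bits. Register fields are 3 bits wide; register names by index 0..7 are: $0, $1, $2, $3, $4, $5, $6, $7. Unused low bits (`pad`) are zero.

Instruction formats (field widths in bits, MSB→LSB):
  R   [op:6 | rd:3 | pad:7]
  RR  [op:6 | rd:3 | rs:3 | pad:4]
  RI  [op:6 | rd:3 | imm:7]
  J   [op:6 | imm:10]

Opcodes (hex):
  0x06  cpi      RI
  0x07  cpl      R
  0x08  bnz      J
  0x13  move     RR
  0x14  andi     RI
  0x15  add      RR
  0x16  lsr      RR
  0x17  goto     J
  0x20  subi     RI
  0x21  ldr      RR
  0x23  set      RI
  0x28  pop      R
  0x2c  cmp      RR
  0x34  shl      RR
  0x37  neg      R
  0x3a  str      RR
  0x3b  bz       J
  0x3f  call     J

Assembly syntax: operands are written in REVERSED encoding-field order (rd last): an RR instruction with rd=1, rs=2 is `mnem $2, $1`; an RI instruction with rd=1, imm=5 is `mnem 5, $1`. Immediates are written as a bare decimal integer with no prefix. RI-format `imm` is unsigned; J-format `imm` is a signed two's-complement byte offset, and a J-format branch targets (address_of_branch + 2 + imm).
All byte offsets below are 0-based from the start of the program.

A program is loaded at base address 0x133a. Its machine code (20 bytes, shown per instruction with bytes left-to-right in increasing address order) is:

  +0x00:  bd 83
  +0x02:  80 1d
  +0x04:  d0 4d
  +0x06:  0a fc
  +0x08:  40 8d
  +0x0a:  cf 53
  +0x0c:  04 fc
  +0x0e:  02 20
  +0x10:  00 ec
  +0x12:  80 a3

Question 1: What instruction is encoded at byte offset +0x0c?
call 4

off 0x0c: read 04 fc as little → 0xfc04
  op=0xfc04>>10=0x3f ⇒ call (J)
  imm@[9:0]=0x4 ⇒ 4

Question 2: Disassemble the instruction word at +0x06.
@+06  little-endian(0a fc) = 0xfc0a
  top 6b → 0x3f → call [J]
  imm@[9:0]=0xa ⇒ 10

call 10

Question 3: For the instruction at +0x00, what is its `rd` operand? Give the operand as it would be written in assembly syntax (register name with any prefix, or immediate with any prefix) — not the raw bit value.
$7

@+00  little-endian(bd 83) = 0x83bd
  op=0x83bd>>10=0x20 ⇒ subi (RI)
  rd: (w>>7)&0x7=0x7 → $7
  imm: (w>>0)&0x7f=0x3d → 61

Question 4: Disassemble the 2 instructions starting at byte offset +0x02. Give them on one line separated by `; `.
+0x02: 80 1d ⇒ word 0x1d80 (little)
  opcode bits[15:10]=0x7: cpl/R
  rd@[9:7]=0x3 ⇒ $3
+0x04: d0 4d ⇒ word 0x4dd0 (little)
  opcode bits[15:10]=0x13: move/RR
  rd@[9:7]=0x3 ⇒ $3
  rs@[6:4]=0x5 ⇒ $5

cpl $3; move $5, $3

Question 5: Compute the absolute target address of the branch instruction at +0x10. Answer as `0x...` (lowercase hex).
0x134c

@+10  little-endian(00 ec) = 0xec00
  opcode bits[15:10]=0x3b: bz/J
  [9:0] imm=0 = 0
  target = base 0x133a + off 0x10 + 2 + imm 0 = 0x134c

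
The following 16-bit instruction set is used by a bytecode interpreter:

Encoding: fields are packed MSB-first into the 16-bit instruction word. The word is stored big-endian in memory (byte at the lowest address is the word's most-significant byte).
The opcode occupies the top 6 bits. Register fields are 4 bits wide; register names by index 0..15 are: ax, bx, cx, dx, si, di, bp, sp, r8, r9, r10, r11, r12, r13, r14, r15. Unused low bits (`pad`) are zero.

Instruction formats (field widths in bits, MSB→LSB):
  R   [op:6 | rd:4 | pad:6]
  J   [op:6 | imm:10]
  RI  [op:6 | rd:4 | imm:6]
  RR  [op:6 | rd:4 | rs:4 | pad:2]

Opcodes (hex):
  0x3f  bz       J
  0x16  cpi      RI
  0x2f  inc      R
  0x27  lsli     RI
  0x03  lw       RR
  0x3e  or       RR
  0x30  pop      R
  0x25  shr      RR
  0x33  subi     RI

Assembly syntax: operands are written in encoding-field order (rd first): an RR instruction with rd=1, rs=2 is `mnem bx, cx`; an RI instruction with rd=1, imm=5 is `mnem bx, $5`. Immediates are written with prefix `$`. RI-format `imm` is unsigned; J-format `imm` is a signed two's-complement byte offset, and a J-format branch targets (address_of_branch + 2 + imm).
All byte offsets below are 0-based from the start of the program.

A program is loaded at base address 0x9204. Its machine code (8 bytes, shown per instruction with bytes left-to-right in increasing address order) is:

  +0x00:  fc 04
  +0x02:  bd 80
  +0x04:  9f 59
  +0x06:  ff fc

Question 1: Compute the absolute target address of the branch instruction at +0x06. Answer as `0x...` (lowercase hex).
0x9208

@+06  big-endian(ff fc) = 0xfffc
  top 6b → 0x3f → bz [J]
  imm: (w>>0)&0x3ff=0x3fc (s10→-4) → $-4
  target = base 0x9204 + off 0x06 + 2 + imm -4 = 0x9208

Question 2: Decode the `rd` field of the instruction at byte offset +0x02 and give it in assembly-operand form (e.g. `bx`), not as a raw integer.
[02] bd 80 → 0xbd80
  top 6b → 0x2f → inc [R]
  rd: (w>>6)&0xf=0x6 → bp

bp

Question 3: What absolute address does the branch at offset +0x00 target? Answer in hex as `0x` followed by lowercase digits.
0x920a

off 0x00: read fc 04 as big → 0xfc04
  op=0xfc04>>10=0x3f ⇒ bz (J)
  imm@[9:0]=0x4 ⇒ $4
  target = base 0x9204 + off 0x00 + 2 + imm 4 = 0x920a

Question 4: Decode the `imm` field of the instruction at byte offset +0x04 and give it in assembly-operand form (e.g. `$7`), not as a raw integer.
$25

off 0x04: read 9f 59 as big → 0x9f59
  top 6b → 0x27 → lsli [RI]
  rd: (w>>6)&0xf=0xd → r13
  imm: (w>>0)&0x3f=0x19 → $25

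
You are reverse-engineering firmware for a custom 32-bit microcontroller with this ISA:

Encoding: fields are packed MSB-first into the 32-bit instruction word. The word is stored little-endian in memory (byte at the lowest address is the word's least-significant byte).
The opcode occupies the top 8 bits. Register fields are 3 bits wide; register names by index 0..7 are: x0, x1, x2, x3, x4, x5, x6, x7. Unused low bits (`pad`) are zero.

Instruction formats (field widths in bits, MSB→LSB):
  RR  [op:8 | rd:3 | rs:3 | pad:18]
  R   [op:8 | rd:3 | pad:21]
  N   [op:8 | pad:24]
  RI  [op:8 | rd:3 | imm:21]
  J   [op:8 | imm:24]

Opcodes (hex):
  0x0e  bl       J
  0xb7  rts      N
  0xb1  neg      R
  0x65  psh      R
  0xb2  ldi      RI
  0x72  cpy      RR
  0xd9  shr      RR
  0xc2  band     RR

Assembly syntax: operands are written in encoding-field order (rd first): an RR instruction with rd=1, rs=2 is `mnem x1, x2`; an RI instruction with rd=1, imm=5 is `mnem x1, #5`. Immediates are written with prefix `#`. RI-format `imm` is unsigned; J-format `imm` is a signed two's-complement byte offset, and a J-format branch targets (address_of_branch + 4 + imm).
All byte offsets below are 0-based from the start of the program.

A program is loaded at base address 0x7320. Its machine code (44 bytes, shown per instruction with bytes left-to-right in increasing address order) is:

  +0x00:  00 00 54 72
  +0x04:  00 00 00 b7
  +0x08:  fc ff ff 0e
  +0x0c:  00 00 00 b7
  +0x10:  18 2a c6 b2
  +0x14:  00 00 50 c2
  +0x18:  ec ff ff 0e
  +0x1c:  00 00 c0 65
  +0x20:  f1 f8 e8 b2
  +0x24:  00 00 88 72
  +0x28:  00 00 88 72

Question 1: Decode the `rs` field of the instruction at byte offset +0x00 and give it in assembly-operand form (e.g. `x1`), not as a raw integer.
x5

off 0x00: read 00 00 54 72 as little → 0x72540000
  top 8b → 0x72 → cpy [RR]
  rd@[23:21]=0x2 ⇒ x2
  rs@[20:18]=0x5 ⇒ x5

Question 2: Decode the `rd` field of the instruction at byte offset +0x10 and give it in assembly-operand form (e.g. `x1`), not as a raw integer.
x6

off 0x10: read 18 2a c6 b2 as little → 0xb2c62a18
  op=0xb2c62a18>>24=0xb2 ⇒ ldi (RI)
  rd@[23:21]=0x6 ⇒ x6
  imm@[20:0]=0x62a18 ⇒ #403992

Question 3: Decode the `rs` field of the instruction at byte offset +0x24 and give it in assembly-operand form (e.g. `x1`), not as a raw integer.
off 0x24: read 00 00 88 72 as little → 0x72880000
  op=0x72880000>>24=0x72 ⇒ cpy (RR)
  [23:21] rd=4 = x4
  [20:18] rs=2 = x2

x2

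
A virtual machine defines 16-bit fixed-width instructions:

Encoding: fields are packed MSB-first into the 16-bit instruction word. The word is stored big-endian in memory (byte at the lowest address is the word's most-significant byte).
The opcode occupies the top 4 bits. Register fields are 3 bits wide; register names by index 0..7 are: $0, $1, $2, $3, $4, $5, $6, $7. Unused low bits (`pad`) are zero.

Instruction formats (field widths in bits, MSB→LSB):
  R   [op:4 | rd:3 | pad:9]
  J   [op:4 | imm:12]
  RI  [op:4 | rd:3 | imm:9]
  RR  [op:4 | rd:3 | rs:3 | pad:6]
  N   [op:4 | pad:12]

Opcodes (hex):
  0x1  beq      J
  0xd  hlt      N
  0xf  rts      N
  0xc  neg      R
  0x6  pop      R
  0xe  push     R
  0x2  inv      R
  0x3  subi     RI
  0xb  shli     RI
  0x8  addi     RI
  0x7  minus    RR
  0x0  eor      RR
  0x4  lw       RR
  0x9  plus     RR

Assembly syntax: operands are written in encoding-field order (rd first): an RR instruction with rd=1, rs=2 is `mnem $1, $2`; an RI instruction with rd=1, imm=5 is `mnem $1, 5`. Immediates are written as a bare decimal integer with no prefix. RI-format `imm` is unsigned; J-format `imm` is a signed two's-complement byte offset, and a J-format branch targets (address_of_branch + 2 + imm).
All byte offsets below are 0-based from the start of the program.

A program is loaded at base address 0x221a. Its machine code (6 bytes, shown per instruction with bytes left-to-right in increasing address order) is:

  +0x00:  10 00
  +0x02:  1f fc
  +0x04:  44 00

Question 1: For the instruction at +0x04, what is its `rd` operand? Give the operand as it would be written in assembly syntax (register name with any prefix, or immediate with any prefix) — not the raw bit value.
$2

+0x04: 44 00 ⇒ word 0x4400 (big)
  opcode bits[15:12]=0x4: lw/RR
  [11:9] rd=2 = $2
  [8:6] rs=0 = $0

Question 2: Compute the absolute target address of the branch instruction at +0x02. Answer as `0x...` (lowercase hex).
@+02  big-endian(1f fc) = 0x1ffc
  op=0x1ffc>>12=0x1 ⇒ beq (J)
  imm: (w>>0)&0xfff=0xffc (s12→-4) → -4
  target = base 0x221a + off 0x02 + 2 + imm -4 = 0x221a

0x221a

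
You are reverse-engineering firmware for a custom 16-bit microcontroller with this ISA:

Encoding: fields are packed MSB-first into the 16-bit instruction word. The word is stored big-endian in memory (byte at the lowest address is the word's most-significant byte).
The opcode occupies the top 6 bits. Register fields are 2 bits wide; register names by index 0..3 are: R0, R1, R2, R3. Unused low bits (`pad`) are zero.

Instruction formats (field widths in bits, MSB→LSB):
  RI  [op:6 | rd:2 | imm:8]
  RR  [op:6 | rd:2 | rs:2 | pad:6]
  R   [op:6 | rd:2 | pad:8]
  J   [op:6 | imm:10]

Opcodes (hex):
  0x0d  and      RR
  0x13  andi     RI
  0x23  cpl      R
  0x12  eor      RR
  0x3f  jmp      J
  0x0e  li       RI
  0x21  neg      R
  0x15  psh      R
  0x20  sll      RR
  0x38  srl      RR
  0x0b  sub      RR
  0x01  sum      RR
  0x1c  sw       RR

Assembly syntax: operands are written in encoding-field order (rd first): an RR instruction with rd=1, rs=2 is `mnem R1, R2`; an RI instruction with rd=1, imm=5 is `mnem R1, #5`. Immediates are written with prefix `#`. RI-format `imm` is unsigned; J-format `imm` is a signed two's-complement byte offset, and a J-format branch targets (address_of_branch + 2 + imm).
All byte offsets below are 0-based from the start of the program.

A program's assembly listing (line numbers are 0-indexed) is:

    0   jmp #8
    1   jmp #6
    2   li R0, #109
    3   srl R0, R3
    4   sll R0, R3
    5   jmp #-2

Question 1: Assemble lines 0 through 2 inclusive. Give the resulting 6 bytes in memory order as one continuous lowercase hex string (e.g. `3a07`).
fc08fc06386d

line 0 (jmp): pack op=0x3f:6|imm=8:10 = 0xfc08; big→ fc 08
line 1 (jmp): pack op=0x3f:6|imm=6:10 = 0xfc06; big→ fc 06
line 2 (li): pack op=0xe:6|rd=0:2|imm=109:8 = 0x386d; big→ 38 6d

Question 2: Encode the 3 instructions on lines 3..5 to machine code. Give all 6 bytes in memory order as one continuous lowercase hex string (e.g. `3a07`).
L3: srl op=0x38:6|rd=0:2|rs=3:2|pad=0:6 ⇒ 0xe0c0 ⇒ big e0 c0
L4: sll op=0x20:6|rd=0:2|rs=3:2|pad=0:6 ⇒ 0x80c0 ⇒ big 80 c0
L5: jmp op=0x3f:6|imm=-2:10 ⇒ 0xfffe ⇒ big ff fe

e0c080c0fffe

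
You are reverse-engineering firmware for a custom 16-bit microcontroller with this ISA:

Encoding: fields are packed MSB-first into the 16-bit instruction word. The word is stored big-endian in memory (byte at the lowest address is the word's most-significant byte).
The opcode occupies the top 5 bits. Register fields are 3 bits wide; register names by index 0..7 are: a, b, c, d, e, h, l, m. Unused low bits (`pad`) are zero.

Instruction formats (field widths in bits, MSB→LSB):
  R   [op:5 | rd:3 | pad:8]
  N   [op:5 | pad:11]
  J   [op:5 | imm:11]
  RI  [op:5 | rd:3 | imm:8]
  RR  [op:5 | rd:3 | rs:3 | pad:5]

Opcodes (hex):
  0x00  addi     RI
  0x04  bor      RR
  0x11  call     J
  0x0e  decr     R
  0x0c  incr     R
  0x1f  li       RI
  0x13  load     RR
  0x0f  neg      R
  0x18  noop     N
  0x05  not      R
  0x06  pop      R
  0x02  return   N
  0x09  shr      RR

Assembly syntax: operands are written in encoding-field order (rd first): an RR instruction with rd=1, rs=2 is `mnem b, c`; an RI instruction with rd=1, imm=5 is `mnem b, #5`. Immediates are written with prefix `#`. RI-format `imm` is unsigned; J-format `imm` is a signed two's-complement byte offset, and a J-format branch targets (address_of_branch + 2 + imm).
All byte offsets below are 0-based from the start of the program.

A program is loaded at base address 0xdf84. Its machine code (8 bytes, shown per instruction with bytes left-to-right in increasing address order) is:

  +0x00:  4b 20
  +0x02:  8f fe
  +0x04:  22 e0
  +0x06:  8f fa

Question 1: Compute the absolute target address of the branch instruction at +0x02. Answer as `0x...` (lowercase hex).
0xdf86

+0x02: 8f fe ⇒ word 0x8ffe (big)
  opcode bits[15:11]=0x11: call/J
  imm: (w>>0)&0x7ff=0x7fe (s11→-2) → #-2
  target = base 0xdf84 + off 0x02 + 2 + imm -2 = 0xdf86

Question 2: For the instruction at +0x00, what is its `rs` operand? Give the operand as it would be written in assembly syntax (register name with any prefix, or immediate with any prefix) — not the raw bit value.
[00] 4b 20 → 0x4b20
  opcode bits[15:11]=0x9: shr/RR
  rd: (w>>8)&0x7=0x3 → d
  rs: (w>>5)&0x7=0x1 → b

b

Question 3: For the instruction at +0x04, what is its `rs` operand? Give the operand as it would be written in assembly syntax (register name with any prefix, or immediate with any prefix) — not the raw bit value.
m

@+04  big-endian(22 e0) = 0x22e0
  op=0x22e0>>11=0x4 ⇒ bor (RR)
  rd: (w>>8)&0x7=0x2 → c
  rs: (w>>5)&0x7=0x7 → m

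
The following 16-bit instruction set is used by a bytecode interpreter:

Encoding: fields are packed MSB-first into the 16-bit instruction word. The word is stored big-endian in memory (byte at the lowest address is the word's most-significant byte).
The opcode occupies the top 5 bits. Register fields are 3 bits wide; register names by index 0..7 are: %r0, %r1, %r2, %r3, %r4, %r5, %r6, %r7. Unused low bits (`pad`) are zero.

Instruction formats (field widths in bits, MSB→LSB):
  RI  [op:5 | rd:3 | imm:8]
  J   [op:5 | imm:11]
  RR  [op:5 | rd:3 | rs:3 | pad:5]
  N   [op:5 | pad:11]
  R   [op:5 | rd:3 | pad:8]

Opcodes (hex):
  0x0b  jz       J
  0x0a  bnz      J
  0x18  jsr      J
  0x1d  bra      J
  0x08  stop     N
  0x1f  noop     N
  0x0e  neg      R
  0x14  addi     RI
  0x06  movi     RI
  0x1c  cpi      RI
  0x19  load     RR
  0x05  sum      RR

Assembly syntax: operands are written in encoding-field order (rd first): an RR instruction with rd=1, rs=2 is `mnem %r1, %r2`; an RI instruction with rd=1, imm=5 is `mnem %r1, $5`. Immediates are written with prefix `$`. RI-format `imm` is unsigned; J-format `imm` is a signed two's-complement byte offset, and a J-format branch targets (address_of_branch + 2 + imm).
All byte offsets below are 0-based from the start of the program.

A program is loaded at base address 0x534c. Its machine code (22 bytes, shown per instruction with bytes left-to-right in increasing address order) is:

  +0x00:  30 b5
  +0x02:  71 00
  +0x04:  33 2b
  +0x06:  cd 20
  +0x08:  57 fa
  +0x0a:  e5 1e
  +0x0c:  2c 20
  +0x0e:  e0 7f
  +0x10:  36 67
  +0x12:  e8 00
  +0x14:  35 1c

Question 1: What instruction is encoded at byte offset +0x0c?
sum %r4, %r1

off 0x0c: read 2c 20 as big → 0x2c20
  top 5b → 0x5 → sum [RR]
  rd@[10:8]=0x4 ⇒ %r4
  rs@[7:5]=0x1 ⇒ %r1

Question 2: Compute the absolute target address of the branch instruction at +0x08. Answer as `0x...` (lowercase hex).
+0x08: 57 fa ⇒ word 0x57fa (big)
  top 5b → 0xa → bnz [J]
  imm: (w>>0)&0x7ff=0x7fa (s11→-6) → $-6
  target = base 0x534c + off 0x08 + 2 + imm -6 = 0x5350

0x5350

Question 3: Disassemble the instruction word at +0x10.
[10] 36 67 → 0x3667
  op=0x3667>>11=0x6 ⇒ movi (RI)
  rd@[10:8]=0x6 ⇒ %r6
  imm@[7:0]=0x67 ⇒ $103

movi %r6, $103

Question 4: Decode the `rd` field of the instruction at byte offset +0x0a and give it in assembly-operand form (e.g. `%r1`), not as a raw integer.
%r5

+0x0a: e5 1e ⇒ word 0xe51e (big)
  op=0xe51e>>11=0x1c ⇒ cpi (RI)
  rd@[10:8]=0x5 ⇒ %r5
  imm@[7:0]=0x1e ⇒ $30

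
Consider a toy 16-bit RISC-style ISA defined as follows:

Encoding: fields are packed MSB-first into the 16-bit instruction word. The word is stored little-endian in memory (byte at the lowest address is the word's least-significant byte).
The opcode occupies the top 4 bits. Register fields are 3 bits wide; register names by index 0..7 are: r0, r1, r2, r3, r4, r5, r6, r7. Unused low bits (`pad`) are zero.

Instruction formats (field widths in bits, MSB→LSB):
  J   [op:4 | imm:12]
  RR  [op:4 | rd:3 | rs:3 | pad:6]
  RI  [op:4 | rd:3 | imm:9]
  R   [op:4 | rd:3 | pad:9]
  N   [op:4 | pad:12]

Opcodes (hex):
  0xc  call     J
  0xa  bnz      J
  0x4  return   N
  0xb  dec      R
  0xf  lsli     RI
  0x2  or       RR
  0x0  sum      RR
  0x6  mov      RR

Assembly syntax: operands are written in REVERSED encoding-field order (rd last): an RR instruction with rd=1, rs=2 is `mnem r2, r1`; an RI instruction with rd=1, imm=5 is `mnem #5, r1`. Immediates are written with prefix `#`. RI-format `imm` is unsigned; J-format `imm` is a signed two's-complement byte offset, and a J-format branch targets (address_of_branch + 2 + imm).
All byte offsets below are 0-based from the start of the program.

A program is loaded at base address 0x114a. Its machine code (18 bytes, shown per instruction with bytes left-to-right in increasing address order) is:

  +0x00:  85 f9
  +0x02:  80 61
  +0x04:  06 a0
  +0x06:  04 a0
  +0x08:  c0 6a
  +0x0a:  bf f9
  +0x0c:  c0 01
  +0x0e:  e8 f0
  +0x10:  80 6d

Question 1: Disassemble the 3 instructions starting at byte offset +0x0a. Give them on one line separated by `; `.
[0a] bf f9 → 0xf9bf
  op=0xf9bf>>12=0xf ⇒ lsli (RI)
  rd: (w>>9)&0x7=0x4 → r4
  imm: (w>>0)&0x1ff=0x1bf → #447
[0c] c0 01 → 0x01c0
  op=0x01c0>>12=0x0 ⇒ sum (RR)
  rd: (w>>9)&0x7=0x0 → r0
  rs: (w>>6)&0x7=0x7 → r7
[0e] e8 f0 → 0xf0e8
  op=0xf0e8>>12=0xf ⇒ lsli (RI)
  rd: (w>>9)&0x7=0x0 → r0
  imm: (w>>0)&0x1ff=0xe8 → #232

lsli #447, r4; sum r7, r0; lsli #232, r0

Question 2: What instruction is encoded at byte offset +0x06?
bnz #4

off 0x06: read 04 a0 as little → 0xa004
  opcode bits[15:12]=0xa: bnz/J
  imm@[11:0]=0x4 ⇒ #4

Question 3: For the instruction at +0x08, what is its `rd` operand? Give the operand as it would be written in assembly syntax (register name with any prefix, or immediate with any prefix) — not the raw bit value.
r5

+0x08: c0 6a ⇒ word 0x6ac0 (little)
  op=0x6ac0>>12=0x6 ⇒ mov (RR)
  [11:9] rd=5 = r5
  [8:6] rs=3 = r3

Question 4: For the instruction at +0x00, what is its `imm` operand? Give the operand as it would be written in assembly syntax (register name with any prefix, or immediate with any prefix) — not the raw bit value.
#389

+0x00: 85 f9 ⇒ word 0xf985 (little)
  top 4b → 0xf → lsli [RI]
  rd: (w>>9)&0x7=0x4 → r4
  imm: (w>>0)&0x1ff=0x185 → #389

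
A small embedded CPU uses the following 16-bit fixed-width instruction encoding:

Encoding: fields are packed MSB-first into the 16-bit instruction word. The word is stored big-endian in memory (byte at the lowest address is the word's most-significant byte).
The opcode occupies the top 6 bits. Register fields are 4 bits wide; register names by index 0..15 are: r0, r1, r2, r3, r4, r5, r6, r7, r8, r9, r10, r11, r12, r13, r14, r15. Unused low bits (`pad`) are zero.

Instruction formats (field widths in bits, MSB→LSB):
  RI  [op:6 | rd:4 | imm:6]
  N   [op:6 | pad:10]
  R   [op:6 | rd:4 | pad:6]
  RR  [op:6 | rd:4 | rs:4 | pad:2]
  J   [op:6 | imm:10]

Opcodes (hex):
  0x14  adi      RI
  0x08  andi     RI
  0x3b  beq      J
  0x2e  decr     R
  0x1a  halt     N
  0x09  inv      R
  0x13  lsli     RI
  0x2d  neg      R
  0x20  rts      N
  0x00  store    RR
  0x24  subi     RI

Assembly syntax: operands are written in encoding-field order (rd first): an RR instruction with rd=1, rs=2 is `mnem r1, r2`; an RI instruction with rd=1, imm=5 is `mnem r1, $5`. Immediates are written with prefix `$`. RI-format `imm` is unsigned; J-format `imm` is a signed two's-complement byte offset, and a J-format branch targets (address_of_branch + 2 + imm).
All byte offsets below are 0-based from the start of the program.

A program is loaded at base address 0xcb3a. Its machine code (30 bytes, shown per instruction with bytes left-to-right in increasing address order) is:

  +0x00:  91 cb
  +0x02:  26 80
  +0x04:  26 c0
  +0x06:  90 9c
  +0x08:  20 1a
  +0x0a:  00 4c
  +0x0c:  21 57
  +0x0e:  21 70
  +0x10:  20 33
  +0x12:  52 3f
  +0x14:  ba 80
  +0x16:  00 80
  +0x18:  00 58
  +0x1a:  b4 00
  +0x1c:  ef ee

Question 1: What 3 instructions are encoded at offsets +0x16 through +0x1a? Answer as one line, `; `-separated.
[16] 00 80 → 0x0080
  opcode bits[15:10]=0x0: store/RR
  rd@[9:6]=0x2 ⇒ r2
  rs@[5:2]=0x0 ⇒ r0
[18] 00 58 → 0x0058
  opcode bits[15:10]=0x0: store/RR
  rd@[9:6]=0x1 ⇒ r1
  rs@[5:2]=0x6 ⇒ r6
[1a] b4 00 → 0xb400
  opcode bits[15:10]=0x2d: neg/R
  rd@[9:6]=0x0 ⇒ r0

store r2, r0; store r1, r6; neg r0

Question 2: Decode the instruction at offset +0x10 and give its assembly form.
andi r0, $51

[10] 20 33 → 0x2033
  top 6b → 0x8 → andi [RI]
  rd: (w>>6)&0xf=0x0 → r0
  imm: (w>>0)&0x3f=0x33 → $51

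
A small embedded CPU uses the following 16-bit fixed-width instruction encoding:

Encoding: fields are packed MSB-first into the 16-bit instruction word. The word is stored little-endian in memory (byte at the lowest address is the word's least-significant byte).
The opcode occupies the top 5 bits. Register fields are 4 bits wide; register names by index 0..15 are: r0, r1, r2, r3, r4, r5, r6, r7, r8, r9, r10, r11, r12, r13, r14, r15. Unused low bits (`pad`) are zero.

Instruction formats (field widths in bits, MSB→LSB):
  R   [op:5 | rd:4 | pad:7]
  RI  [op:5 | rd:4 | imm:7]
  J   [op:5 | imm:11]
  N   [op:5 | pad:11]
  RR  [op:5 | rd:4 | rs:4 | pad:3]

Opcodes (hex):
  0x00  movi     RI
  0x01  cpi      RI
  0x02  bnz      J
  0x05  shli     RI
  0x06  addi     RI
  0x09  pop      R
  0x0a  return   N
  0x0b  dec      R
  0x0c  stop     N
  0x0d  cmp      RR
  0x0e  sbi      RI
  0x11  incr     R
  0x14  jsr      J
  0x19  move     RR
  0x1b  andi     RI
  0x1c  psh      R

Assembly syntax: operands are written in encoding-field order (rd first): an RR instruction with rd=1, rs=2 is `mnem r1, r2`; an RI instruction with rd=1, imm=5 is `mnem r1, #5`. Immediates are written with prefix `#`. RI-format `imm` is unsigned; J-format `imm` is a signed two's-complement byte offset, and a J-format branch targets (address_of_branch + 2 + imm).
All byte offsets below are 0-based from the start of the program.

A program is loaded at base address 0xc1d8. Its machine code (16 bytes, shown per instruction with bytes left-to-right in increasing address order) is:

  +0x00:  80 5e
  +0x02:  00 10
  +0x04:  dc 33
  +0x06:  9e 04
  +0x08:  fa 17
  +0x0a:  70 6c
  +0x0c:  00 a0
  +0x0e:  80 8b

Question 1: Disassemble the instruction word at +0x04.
@+04  little-endian(dc 33) = 0x33dc
  op=0x33dc>>11=0x6 ⇒ addi (RI)
  [10:7] rd=7 = r7
  [6:0] imm=92 = #92

addi r7, #92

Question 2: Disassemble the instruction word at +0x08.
off 0x08: read fa 17 as little → 0x17fa
  op=0x17fa>>11=0x2 ⇒ bnz (J)
  [10:0] imm=2042 (s11→-6) = #-6

bnz #-6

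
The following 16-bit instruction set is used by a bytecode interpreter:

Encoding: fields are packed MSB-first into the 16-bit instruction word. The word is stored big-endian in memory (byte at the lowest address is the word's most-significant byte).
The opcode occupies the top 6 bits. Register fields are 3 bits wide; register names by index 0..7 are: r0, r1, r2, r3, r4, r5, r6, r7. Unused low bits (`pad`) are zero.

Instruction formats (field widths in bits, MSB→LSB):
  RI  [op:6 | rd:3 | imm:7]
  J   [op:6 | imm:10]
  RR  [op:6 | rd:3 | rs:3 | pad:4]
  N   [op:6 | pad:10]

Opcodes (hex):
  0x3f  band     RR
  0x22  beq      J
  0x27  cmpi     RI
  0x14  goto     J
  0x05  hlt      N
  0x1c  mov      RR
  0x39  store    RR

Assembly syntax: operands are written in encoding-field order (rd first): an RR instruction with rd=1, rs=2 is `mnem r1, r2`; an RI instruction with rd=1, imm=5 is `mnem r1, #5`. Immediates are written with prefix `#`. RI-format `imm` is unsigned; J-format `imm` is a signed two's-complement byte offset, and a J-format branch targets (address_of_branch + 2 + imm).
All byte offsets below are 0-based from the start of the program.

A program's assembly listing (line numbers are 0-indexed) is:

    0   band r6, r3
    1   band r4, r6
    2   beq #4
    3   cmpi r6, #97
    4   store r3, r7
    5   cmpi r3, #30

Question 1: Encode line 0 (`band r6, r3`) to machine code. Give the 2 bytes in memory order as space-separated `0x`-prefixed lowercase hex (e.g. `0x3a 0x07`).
0. band fields op=0x3f:6|rd=6:3|rs=3:3|pad=0:4 → word ff30h → ff 30

0xff 0x30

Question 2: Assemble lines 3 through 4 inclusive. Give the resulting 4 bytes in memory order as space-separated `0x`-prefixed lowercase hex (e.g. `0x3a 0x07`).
L3: cmpi op=0x27:6|rd=6:3|imm=97:7 ⇒ 0x9f61 ⇒ big 9f 61
L4: store op=0x39:6|rd=3:3|rs=7:3|pad=0:4 ⇒ 0xe5f0 ⇒ big e5 f0

0x9f 0x61 0xe5 0xf0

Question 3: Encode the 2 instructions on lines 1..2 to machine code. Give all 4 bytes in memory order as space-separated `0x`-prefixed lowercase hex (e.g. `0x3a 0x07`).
0xfe 0x60 0x88 0x04

L1: band op=0x3f:6|rd=4:3|rs=6:3|pad=0:4 ⇒ 0xfe60 ⇒ big fe 60
L2: beq op=0x22:6|imm=4:10 ⇒ 0x8804 ⇒ big 88 04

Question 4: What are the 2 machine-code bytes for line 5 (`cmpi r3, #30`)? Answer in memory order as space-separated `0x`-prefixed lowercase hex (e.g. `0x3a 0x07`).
line 5 (cmpi): pack op=0x27:6|rd=3:3|imm=30:7 = 0x9d9e; big→ 9d 9e

0x9d 0x9e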